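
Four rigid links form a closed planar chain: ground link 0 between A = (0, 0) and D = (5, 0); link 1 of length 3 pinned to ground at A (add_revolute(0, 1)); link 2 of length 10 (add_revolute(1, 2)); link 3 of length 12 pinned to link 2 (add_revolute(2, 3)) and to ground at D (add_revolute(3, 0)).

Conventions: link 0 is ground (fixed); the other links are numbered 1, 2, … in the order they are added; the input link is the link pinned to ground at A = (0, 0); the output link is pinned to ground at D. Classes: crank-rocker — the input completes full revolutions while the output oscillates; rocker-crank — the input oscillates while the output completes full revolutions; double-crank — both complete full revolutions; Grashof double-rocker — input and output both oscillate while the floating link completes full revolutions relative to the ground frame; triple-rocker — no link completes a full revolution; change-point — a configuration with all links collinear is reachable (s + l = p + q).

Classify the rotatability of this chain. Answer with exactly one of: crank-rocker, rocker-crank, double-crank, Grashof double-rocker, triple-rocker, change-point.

lengths: ground=5, input=3, coupler=10, output=12
sorted: s=3 (shortest), l=12 (longest), p+q=15
s + l = 15 vs p + q = 15
s + l = p + q → change-point (collinear configuration reachable)

change-point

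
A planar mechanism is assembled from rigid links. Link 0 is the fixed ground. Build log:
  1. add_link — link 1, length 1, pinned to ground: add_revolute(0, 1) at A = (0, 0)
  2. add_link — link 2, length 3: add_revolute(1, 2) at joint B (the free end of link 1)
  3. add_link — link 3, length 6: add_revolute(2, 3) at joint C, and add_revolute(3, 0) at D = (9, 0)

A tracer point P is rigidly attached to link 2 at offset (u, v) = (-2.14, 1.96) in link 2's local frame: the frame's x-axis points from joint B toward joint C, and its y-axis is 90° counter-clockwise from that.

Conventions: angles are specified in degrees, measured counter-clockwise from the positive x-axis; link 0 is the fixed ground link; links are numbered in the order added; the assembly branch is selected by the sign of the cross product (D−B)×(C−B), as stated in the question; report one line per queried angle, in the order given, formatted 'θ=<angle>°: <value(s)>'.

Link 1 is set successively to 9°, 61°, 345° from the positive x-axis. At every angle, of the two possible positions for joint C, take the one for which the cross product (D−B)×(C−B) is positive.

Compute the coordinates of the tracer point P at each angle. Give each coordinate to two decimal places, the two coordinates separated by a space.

A=(0,0), D=(9.00,0)
θ=9°: B = A + 1.00·(cos9°, sin9°) = (0.9877, 0.1564)
θ=9°: |BD| = 8.0138
θ=9°: circle(B,3.00) ∩ circle(D,6.00): a=2.3223, h=1.8991
θ=9°:   candidates: C₊=(3.3467,2.0099) cross=15.219; C₋=(3.2725,-1.7877) cross=-15.219
θ=9°:   branch + wants cross > 0 → take C=(3.3467,2.0099) (cross=15.219)
θ=9°: ex = (C−B)/|BC| = (0.7863,0.6178); ey = (-0.6178,0.7863)
θ=9°: P = B + -2.14·ex + 1.96·ey = (-1.9060,0.3755)
θ=61°: B = A + 1.00·(cos61°, sin61°) = (0.4848, 0.8746)
θ=61°: |BD| = 8.5600
θ=61°: circle(B,3.00) ∩ circle(D,6.00): a=2.7029, h=1.3017
θ=61°:   candidates: C₊=(3.3066,1.8933) cross=11.142; C₋=(3.0406,-0.6964) cross=-11.142
θ=61°:   branch + wants cross > 0 → take C=(3.3066,1.8933) (cross=11.142)
θ=61°: ex = (C−B)/|BC| = (0.9406,0.3396); ey = (-0.3396,0.9406)
θ=61°: P = B + -2.14·ex + 1.96·ey = (-2.1936,1.9915)
θ=345°: B = A + 1.00·(cos345°, sin345°) = (0.9659, -0.2588)
θ=345°: |BD| = 8.0382
θ=345°: circle(B,3.00) ∩ circle(D,6.00): a=2.3396, h=1.8778
θ=345°:   candidates: C₊=(3.2439,1.6933) cross=15.094; C₋=(3.3648,-2.0603) cross=-15.094
θ=345°:   branch + wants cross > 0 → take C=(3.2439,1.6933) (cross=15.094)
θ=345°: ex = (C−B)/|BC| = (0.7593,0.6507); ey = (-0.6507,0.7593)
θ=345°: P = B + -2.14·ex + 1.96·ey = (-1.9344,-0.1631)

θ=9°: -1.91 0.38
θ=61°: -2.19 1.99
θ=345°: -1.93 -0.16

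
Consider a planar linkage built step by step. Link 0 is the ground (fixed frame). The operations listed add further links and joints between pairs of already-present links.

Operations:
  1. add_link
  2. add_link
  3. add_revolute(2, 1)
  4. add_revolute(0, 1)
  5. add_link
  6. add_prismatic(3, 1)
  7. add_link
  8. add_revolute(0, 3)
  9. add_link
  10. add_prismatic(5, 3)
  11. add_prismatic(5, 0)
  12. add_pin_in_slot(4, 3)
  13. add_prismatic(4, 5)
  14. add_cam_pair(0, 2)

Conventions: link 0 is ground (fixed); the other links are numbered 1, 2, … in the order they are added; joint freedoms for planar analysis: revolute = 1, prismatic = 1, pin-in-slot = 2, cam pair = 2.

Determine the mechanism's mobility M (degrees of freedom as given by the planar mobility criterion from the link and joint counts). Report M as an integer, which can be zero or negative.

link 0 = ground. State L|J1|J2 = 1|0|0
+link1  2|0|0
+link2  3|0|0
R(2,1) f=1→J1  3|1|0
R(0,1) f=1→J1  3|2|0
+link3  4|2|0
P(3,1) f=1→J1  4|3|0
+link4  5|3|0
R(0,3) f=1→J1  5|4|0
+link5  6|4|0
P(5,3) f=1→J1  6|5|0
P(5,0) f=1→J1  6|6|0
PS(4,3) f=2→J2  6|6|1
P(4,5) f=1→J1  6|7|1
C(0,2) f=2→J2  6|7|2
M = 3(6−1)−2·7−2 = 15−14−2 = -1

M = -1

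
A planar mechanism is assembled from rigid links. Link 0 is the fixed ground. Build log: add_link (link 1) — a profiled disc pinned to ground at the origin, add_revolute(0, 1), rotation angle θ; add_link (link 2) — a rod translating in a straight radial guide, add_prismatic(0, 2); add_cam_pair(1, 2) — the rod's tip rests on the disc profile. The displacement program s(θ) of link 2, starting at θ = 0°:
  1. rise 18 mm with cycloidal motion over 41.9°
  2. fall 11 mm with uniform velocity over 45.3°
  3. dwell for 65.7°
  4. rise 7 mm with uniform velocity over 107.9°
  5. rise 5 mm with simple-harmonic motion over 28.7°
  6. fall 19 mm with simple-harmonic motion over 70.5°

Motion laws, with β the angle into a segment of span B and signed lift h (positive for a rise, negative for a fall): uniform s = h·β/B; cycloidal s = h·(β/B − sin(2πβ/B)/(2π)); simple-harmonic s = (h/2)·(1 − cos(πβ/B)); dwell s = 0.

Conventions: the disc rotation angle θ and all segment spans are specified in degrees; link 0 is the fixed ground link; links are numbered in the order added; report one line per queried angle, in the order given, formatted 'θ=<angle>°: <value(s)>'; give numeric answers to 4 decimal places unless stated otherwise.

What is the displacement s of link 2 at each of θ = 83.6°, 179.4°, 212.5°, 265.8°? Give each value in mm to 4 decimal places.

seg 1 [0°–41.9°] cycloidal, h=18: full span → s += 18 → s = 18.0000
seg 2 [41.9°–87.2°] uniform, h=-11: θ=83.6° here. β=41.7, B=45.3. -11·41.7/45.3 = -10.1258 → s = 7.8742
seg 2 [41.9°–87.2°] uniform, h=-11: full span → s += -11 → s = 7.0000
seg 3 [87.2°–152.9°] dwell: s stays 7.0000
seg 4 [152.9°–260.8°] uniform, h=7: θ=179.4° here. β=26.5, B=107.9. 7·26.5/107.9 = 1.7192 → s = 8.7192
seg 4 [152.9°–260.8°] uniform, h=7: θ=212.5° here. β=59.6, B=107.9. 7·59.6/107.9 = 3.8665 → s = 10.8665
seg 4 [152.9°–260.8°] uniform, h=7: full span → s += 7 → s = 14.0000
seg 5 [260.8°–289.5°] simple-harmonic, h=5: θ=265.8° here. β=5, B=28.7. 5/2·(1 − cos(π·0.1742)) = 0.3652 → s = 14.3652

θ=83.6°: 7.8742
θ=179.4°: 8.7192
θ=212.5°: 10.8665
θ=265.8°: 14.3652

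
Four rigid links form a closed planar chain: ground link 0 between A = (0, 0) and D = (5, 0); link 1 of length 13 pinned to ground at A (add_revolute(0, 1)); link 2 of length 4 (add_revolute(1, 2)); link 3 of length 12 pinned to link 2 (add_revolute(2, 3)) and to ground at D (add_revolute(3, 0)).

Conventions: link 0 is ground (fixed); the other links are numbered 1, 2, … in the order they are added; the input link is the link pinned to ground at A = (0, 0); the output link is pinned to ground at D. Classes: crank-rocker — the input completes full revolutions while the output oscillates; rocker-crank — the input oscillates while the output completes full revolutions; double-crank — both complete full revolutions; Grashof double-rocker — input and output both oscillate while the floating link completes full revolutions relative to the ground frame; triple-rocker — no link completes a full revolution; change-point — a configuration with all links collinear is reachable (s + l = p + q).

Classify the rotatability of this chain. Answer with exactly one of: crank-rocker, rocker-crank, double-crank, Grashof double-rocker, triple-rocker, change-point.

lengths: ground=5, input=13, coupler=4, output=12
sorted: s=4 (shortest), l=13 (longest), p+q=17
s + l = 17 vs p + q = 17
s + l = p + q → change-point (collinear configuration reachable)

change-point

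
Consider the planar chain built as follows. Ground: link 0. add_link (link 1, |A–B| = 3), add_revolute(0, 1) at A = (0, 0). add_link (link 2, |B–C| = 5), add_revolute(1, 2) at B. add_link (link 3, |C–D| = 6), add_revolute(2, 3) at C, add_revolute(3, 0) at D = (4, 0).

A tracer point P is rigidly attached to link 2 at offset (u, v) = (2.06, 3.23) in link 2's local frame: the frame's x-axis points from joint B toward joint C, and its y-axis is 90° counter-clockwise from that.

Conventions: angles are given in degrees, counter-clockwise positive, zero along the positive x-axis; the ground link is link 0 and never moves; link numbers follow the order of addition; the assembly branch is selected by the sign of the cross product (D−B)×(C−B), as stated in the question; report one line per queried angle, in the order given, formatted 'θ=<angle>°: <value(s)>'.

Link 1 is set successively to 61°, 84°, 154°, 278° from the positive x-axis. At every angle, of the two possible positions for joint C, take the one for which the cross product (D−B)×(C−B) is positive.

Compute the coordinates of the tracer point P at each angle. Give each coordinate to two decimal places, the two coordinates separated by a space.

A=(0,0), D=(4.00,0)
θ=61°: B = A + 3.00·(cos61°, sin61°) = (1.4544, 2.6239)
θ=61°: |BD| = 3.6558
θ=61°: circle(B,5.00) ∩ circle(D,6.00): a=0.3234, h=4.9895
θ=61°:   candidates: C₊=(5.2608,5.8660) cross=18.241; C₋=(-1.9015,-1.0826) cross=-18.241
θ=61°:   branch + wants cross > 0 → take C=(5.2608,5.8660) (cross=18.241)
θ=61°: ex = (C−B)/|BC| = (0.7613,0.6484); ey = (-0.6484,0.7613)
θ=61°: P = B + 2.06·ex + 3.23·ey = (0.9282,6.4185)
θ=84°: B = A + 3.00·(cos84°, sin84°) = (0.3136, 2.9836)
θ=84°: |BD| = 4.7425
θ=84°: circle(B,5.00) ∩ circle(D,6.00): a=1.2115, h=4.8510
θ=84°:   candidates: C₊=(4.3071,5.9921) cross=23.006; C₋=(-1.7965,-1.5494) cross=-23.006
θ=84°:   branch + wants cross > 0 → take C=(4.3071,5.9921) (cross=23.006)
θ=84°: ex = (C−B)/|BC| = (0.7987,0.6017); ey = (-0.6017,0.7987)
θ=84°: P = B + 2.06·ex + 3.23·ey = (0.0154,6.8029)
θ=154°: B = A + 3.00·(cos154°, sin154°) = (-2.6964, 1.3151)
θ=154°: |BD| = 6.8243
θ=154°: circle(B,5.00) ∩ circle(D,6.00): a=2.6062, h=4.2670
θ=154°:   candidates: C₊=(0.6833,4.9999) cross=29.120; C₋=(-0.9613,-3.3742) cross=-29.120
θ=154°:   branch + wants cross > 0 → take C=(0.6833,4.9999) (cross=29.120)
θ=154°: ex = (C−B)/|BC| = (0.6759,0.7370); ey = (-0.7370,0.6759)
θ=154°: P = B + 2.06·ex + 3.23·ey = (-3.6844,5.0165)
θ=278°: B = A + 3.00·(cos278°, sin278°) = (0.4175, -2.9708)
θ=278°: |BD| = 4.6540
θ=278°: circle(B,5.00) ∩ circle(D,6.00): a=1.1452, h=4.8671
θ=278°:   candidates: C₊=(-1.8077,1.5067) cross=22.651; C₋=(4.4059,-5.9863) cross=-22.651
θ=278°:   branch + wants cross > 0 → take C=(-1.8077,1.5067) (cross=22.651)
θ=278°: ex = (C−B)/|BC| = (-0.4451,0.8955); ey = (-0.8955,-0.4451)
θ=278°: P = B + 2.06·ex + 3.23·ey = (-3.3918,-2.5636)

θ=61°: 0.93 6.42
θ=84°: 0.02 6.80
θ=154°: -3.68 5.02
θ=278°: -3.39 -2.56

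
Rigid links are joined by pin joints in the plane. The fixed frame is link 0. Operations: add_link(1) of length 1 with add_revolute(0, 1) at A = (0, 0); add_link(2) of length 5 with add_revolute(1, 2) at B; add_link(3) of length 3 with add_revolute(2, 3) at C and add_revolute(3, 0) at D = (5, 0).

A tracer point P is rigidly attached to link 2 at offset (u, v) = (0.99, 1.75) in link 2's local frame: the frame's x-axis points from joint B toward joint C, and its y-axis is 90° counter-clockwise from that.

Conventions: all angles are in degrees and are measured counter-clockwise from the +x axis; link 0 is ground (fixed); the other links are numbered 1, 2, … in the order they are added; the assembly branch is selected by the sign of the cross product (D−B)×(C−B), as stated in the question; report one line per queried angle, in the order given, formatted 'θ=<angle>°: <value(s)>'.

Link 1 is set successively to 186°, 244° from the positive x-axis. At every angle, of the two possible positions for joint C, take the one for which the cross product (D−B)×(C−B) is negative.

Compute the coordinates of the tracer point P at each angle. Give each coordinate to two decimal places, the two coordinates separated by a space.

A=(0,0), D=(5.00,0)
θ=186°: B = A + 1.00·(cos186°, sin186°) = (-0.9945, -0.1045)
θ=186°: |BD| = 5.9954
θ=186°: circle(B,5.00) ∩ circle(D,3.00): a=4.3321, h=2.4966
θ=186°:   candidates: C₊=(3.2934,2.4673) cross=14.968; C₋=(3.3804,-2.5253) cross=-14.968
θ=186°:   branch - wants cross < 0 → take C=(3.3804,-2.5253) (cross=-14.968)
θ=186°: ex = (C−B)/|BC| = (0.8750,-0.4841); ey = (0.4841,0.8750)
θ=186°: P = B + 0.99·ex + 1.75·ey = (0.7190,0.9474)
θ=244°: B = A + 1.00·(cos244°, sin244°) = (-0.4384, -0.8988)
θ=244°: |BD| = 5.5121
θ=244°: circle(B,5.00) ∩ circle(D,3.00): a=4.2074, h=2.7014
θ=244°:   candidates: C₊=(3.2722,2.4525) cross=14.891; C₋=(4.1532,-2.8780) cross=-14.891
θ=244°:   branch - wants cross < 0 → take C=(4.1532,-2.8780) (cross=-14.891)
θ=244°: ex = (C−B)/|BC| = (0.9183,-0.3958); ey = (0.3958,0.9183)
θ=244°: P = B + 0.99·ex + 1.75·ey = (1.1635,0.3164)

θ=186°: 0.72 0.95
θ=244°: 1.16 0.32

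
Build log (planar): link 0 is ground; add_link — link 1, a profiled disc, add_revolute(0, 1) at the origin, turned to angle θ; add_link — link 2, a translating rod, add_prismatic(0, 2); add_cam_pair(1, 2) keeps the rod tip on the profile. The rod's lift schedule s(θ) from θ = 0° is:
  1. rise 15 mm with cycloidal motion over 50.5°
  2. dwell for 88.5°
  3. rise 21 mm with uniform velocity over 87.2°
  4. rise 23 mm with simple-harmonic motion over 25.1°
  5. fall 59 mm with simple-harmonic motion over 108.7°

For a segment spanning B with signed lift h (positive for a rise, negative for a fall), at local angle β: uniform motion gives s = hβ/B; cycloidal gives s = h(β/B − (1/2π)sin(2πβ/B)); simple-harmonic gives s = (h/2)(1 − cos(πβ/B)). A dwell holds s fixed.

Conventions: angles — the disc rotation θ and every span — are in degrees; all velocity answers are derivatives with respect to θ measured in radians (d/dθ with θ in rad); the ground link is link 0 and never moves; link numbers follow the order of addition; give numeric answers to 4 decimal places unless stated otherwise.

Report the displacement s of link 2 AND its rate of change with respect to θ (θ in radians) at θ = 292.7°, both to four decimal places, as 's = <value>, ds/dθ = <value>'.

seg 1 [0°–50.5°] cycloidal, h=15: full span → s += 15 → s = 15.0000
seg 2 [50.5°–139°] dwell: s stays 15.0000
seg 3 [139°–226.2°] uniform, h=21: full span → s += 21 → s = 36.0000
seg 4 [226.2°–251.3°] simple-harmonic, h=23: full span → s += 23 → s = 59.0000
seg 5 [251.3°–360°] simple-harmonic, h=-59: θ=292.7° here. β=41.4, B=108.7. -59/2·(1 − cos(π·0.3809)) = -18.7149 → s = 40.2851
velocity in seg [251.3°–360°] (simple-harmonic), θ in radians: β = 41.4° = 0.7226 rad, B = 108.7° = 1.8972 rad; ds/dθ = (πh/(2B)) sin(πβ/B) = (π·(-59)/(2·1.8972)) sin(π·0.3809) = -45.468311 mm/rad

s = 40.2851, ds/dθ = -45.4683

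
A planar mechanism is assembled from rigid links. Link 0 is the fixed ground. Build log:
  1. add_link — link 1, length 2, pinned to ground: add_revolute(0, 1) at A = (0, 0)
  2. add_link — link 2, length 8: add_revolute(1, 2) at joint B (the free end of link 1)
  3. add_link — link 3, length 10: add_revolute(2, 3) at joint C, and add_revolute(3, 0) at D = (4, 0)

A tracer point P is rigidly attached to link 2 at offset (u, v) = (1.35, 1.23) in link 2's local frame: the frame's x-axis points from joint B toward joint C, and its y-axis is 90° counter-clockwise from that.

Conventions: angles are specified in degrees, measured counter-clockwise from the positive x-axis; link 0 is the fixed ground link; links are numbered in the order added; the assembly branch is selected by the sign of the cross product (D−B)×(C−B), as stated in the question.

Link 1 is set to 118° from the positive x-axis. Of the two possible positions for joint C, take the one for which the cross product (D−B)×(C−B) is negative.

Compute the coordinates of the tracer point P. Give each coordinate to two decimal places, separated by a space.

A=(0,0), D=(4.00,0)
B = A + 2.00·(cos118°, sin118°) = (-0.9389, 1.7659)
|BD| = 5.2451
circle(B,8.00) ∩ circle(D,10.00): a=-0.8092, h=7.9590
  candidates: C₊=(0.9787,9.5327) cross=41.746; C₋=(-4.3804,-5.4560) cross=-41.746
  branch - wants cross < 0 → take C=(-4.3804,-5.4560) (cross=-41.746)
ex = (C−B)/|BC| = (-0.4302,-0.9027); ey = (0.9027,-0.4302)
P = B + 1.35·ex + 1.23·ey = (-0.4093,0.0181)

-0.41 0.02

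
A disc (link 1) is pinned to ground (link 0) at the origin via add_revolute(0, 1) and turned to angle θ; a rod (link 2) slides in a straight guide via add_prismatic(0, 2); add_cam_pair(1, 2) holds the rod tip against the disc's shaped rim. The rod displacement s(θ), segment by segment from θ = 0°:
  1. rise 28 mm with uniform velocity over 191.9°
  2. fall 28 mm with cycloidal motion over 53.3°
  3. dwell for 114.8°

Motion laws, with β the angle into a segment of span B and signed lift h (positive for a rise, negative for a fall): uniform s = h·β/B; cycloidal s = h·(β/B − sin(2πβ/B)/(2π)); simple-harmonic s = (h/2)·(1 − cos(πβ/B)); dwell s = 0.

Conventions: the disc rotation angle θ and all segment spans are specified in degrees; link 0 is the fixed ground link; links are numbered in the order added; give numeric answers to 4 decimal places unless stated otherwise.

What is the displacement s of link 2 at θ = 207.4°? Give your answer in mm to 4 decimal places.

segment 1 (0° to 191.9°, uniform, h = 28) is passed completely: s = 0.0000 + (28) = 28.0000
θ = 207.4° falls in segment 2 (191.9° to 245.2°, cycloidal, h = -28): β = 207.4 − 191.9 = 15.5°, B = 53.3°; Δs = -28·(0.2908 − sin(2π·0.2908)/(2π)) = -3.8319; s = 28.0000 − 3.8319 = 24.1681

24.1681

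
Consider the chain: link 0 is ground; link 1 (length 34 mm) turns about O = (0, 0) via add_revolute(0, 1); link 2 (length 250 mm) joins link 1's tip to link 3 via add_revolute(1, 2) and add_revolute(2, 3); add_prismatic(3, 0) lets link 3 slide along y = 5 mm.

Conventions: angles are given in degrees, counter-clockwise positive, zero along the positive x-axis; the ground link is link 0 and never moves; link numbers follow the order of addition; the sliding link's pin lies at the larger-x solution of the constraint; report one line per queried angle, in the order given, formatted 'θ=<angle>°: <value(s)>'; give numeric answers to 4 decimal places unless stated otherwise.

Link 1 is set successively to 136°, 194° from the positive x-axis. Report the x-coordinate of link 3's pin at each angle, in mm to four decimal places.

geometry: r = 34 mm, L = 250 mm, e = 5 mm
θ=136°: crank pin P = (r cos θ, r sin θ) = (-24.457553, 23.618385)
θ=136°: h = r sin θ − e = 23.618385 − 5 = 18.618385
θ=136°: x = r cos θ + √(L² − h²) = -24.457553 + 249.305748 = 224.848194
θ=194°: crank pin P = (r cos θ, r sin θ) = (-32.990055, -8.225344)
θ=194°: h = r sin θ − e = -8.225344 − 5 = -13.225344
θ=194°: x = r cos θ + √(L² − h²) = -32.990055 + 249.649935 = 216.659881

θ=136°: 224.8482
θ=194°: 216.6599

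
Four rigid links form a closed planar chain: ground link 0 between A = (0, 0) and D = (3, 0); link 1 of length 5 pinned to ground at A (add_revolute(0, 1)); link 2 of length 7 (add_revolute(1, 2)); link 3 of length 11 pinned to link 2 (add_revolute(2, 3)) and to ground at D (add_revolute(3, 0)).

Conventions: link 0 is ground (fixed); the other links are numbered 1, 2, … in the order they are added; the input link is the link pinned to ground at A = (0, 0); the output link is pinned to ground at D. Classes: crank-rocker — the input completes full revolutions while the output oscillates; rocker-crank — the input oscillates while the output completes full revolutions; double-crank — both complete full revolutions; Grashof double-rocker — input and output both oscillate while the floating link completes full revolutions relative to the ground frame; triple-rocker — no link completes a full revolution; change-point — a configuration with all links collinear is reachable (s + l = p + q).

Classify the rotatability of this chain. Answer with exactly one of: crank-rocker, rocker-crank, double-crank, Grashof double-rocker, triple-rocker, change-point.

lengths: ground=3, input=5, coupler=7, output=11
sorted: s=3 (shortest), l=11 (longest), p+q=12
s + l = 14 vs p + q = 12
s + l > p + q → non-Grashof → no link fully rotates → triple-rocker

triple-rocker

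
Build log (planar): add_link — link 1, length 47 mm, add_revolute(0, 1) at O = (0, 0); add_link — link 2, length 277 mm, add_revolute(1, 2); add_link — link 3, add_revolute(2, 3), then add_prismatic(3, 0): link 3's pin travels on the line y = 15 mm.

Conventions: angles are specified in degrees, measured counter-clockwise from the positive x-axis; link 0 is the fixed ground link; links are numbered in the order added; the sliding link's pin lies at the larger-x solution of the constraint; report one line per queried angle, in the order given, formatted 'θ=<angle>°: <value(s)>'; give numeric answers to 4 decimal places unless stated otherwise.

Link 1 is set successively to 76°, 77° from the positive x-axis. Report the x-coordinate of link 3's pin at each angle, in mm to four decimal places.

geometry: r = 47 mm, L = 277 mm, e = 15 mm
θ=76°: crank pin P = (r cos θ, r sin θ) = (11.370329, 45.603899)
θ=76°: h = r sin θ − e = 45.603899 − 15 = 30.603899
θ=76°: x = r cos θ + √(L² − h²) = 11.370329 + 275.304198 = 286.674527
θ=77°: crank pin P = (r cos θ, r sin θ) = (10.572700, 45.795393)
θ=77°: h = r sin θ − e = 45.795393 − 15 = 30.795393
θ=77°: x = r cos θ + √(L² − h²) = 10.572700 + 275.282843 = 285.855543

θ=76°: 286.6745
θ=77°: 285.8555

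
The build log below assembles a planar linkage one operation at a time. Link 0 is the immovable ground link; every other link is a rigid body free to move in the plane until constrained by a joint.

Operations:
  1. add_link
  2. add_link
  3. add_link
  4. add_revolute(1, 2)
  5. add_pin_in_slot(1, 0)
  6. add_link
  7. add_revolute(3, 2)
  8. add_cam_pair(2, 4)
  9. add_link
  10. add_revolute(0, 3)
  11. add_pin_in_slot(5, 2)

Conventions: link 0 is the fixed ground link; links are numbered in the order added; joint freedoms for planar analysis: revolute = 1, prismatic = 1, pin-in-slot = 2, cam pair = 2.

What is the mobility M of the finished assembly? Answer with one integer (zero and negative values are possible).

link 0 = ground. State L|J1|J2 = 1|0|0
+link1  2|0|0
+link2  3|0|0
+link3  4|0|0
R(1,2) f=1→J1  4|1|0
PS(1,0) f=2→J2  4|1|1
+link4  5|1|1
R(3,2) f=1→J1  5|2|1
C(2,4) f=2→J2  5|2|2
+link5  6|2|2
R(0,3) f=1→J1  6|3|2
PS(5,2) f=2→J2  6|3|3
M = 3(6−1)−2·3−3 = 15−6−3 = 6

M = 6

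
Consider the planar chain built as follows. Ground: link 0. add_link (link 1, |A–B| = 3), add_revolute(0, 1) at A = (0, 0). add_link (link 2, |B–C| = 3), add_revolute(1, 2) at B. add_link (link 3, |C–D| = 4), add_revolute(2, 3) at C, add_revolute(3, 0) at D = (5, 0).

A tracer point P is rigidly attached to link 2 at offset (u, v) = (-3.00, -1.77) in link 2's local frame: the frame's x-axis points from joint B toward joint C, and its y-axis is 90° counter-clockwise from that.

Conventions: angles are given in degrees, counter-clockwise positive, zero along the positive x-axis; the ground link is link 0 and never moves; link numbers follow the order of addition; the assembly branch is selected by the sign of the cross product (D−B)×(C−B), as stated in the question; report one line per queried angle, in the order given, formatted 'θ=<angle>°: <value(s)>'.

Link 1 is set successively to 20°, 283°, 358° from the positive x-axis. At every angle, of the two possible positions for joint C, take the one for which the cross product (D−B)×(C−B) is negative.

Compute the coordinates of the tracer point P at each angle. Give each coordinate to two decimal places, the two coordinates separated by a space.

A=(0,0), D=(5.00,0)
θ=20°: B = A + 3.00·(cos20°, sin20°) = (2.8191, 1.0261)
θ=20°: |BD| = 2.4102
θ=20°: circle(B,3.00) ∩ circle(D,4.00): a=-0.2470, h=2.9898
θ=20°:   candidates: C₊=(3.8683,3.8366) cross=7.206; C₋=(1.3228,-1.5741) cross=-7.206
θ=20°:   branch - wants cross < 0 → take C=(1.3228,-1.5741) (cross=-7.206)
θ=20°: ex = (C−B)/|BC| = (-0.4988,-0.8667); ey = (0.8667,-0.4988)
θ=20°: P = B + -3.00·ex + -1.77·ey = (2.7813,4.5091)
θ=283°: B = A + 3.00·(cos283°, sin283°) = (0.6749, -2.9231)
θ=283°: |BD| = 5.2203
θ=283°: circle(B,3.00) ∩ circle(D,4.00): a=1.9397, h=2.2886
θ=283°:   candidates: C₊=(1.0004,0.0592) cross=11.947; C₋=(3.5634,-3.7331) cross=-11.947
θ=283°:   branch - wants cross < 0 → take C=(3.5634,-3.7331) (cross=-11.947)
θ=283°: ex = (C−B)/|BC| = (0.9629,-0.2700); ey = (0.2700,0.9629)
θ=283°: P = B + -3.00·ex + -1.77·ey = (-2.6916,-3.8173)
θ=358°: B = A + 3.00·(cos358°, sin358°) = (2.9982, -0.1047)
θ=358°: |BD| = 2.0046
θ=358°: circle(B,3.00) ∩ circle(D,4.00): a=-0.7437, h=2.9063
θ=358°:   candidates: C₊=(2.1037,2.7588) cross=5.826; C₋=(2.4073,-3.0459) cross=-5.826
θ=358°:   branch - wants cross < 0 → take C=(2.4073,-3.0459) (cross=-5.826)
θ=358°: ex = (C−B)/|BC| = (-0.1970,-0.9804); ey = (0.9804,-0.1970)
θ=358°: P = B + -3.00·ex + -1.77·ey = (1.8538,3.1852)

θ=20°: 2.78 4.51
θ=283°: -2.69 -3.82
θ=358°: 1.85 3.19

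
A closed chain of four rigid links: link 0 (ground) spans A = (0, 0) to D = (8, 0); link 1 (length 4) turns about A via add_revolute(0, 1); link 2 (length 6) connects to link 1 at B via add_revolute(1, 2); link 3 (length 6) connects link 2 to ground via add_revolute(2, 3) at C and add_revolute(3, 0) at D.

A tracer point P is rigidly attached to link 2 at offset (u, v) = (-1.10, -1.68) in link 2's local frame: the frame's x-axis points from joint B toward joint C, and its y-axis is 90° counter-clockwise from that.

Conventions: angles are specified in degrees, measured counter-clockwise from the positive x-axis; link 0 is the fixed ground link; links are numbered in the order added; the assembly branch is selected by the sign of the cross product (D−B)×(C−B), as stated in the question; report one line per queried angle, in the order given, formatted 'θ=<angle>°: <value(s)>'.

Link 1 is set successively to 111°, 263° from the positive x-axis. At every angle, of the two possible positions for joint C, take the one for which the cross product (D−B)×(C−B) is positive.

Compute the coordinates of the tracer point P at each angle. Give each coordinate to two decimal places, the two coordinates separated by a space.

A=(0,0), D=(8.00,0)
θ=111°: B = A + 4.00·(cos111°, sin111°) = (-1.4335, 3.7343)
θ=111°: |BD| = 10.1457
θ=111°: circle(B,6.00) ∩ circle(D,6.00): a=5.0729, h=3.2041
θ=111°:   candidates: C₊=(4.4626,4.8463) cross=32.508; C₋=(2.1039,-1.1120) cross=-32.508
θ=111°:   branch + wants cross > 0 → take C=(4.4626,4.8463) (cross=32.508)
θ=111°: ex = (C−B)/|BC| = (0.9827,0.1853); ey = (-0.1853,0.9827)
θ=111°: P = B + -1.10·ex + -1.68·ey = (-2.2031,1.8796)
θ=263°: B = A + 4.00·(cos263°, sin263°) = (-0.4875, -3.9702)
θ=263°: |BD| = 9.3701
θ=263°: circle(B,6.00) ∩ circle(D,6.00): a=4.6851, h=3.7483
θ=263°:   candidates: C₊=(2.1681,1.4102) cross=35.123; C₋=(5.3445,-5.3803) cross=-35.123
θ=263°:   branch + wants cross > 0 → take C=(2.1681,1.4102) (cross=35.123)
θ=263°: ex = (C−B)/|BC| = (0.4426,0.8967); ey = (-0.8967,0.4426)
θ=263°: P = B + -1.10·ex + -1.68·ey = (0.5322,-5.7001)

θ=111°: -2.20 1.88
θ=263°: 0.53 -5.70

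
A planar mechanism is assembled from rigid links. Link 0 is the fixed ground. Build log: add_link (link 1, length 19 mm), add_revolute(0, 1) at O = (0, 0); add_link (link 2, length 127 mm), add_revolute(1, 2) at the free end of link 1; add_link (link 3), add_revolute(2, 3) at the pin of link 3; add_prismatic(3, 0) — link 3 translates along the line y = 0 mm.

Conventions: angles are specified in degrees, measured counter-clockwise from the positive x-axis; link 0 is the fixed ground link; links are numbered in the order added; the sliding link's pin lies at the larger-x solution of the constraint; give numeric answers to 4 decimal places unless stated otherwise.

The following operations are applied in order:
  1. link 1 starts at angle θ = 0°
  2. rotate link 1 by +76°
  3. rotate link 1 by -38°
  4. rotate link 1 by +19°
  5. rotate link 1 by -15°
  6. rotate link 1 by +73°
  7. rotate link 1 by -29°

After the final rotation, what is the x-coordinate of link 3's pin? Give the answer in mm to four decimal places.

geometry: r = 19 mm, L = 127 mm, e = 0 mm; θ starts at 0°
rotate link 1 by +76°: θ ← 0° +76° = 76°
rotate link 1 by -38°: θ ← 76° -38° = 38°
rotate link 1 by +19°: θ ← 38° +19° = 57°
rotate link 1 by -15°: θ ← 57° -15° = 42°
rotate link 1 by +73°: θ ← 42° +73° = 115°
rotate link 1 by -29°: θ ← 115° -29° = 86°
crank pin P = (r cos θ, r sin θ) = (1.325373, 18.953717)
h = r sin θ − e = 18.953717 − 0 = 18.953717
x = r cos θ + √(L² − h²) = 1.325373 + 125.577692 = 126.903065

126.9031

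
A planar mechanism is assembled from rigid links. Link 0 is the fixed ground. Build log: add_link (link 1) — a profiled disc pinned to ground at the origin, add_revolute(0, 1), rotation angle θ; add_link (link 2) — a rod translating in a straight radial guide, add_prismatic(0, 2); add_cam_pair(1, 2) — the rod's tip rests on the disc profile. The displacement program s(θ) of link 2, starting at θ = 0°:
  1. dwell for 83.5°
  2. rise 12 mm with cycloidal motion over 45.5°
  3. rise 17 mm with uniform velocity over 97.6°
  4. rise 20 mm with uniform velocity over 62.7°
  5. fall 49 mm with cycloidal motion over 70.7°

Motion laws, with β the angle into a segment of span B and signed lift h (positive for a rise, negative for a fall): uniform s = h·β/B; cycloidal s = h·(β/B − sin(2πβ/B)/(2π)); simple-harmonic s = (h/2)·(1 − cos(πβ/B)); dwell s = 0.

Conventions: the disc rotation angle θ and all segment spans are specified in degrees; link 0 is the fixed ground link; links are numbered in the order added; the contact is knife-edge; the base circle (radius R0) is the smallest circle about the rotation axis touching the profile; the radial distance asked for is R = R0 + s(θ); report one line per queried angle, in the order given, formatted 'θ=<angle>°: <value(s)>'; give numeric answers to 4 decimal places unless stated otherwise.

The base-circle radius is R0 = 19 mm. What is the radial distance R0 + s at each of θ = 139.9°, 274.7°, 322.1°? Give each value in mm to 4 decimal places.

seg 1 [0°–83.5°] dwell: s stays 0.0000
seg 2 [83.5°–129°] cycloidal, h=12: full span → s += 12 → s = 12.0000
seg 3 [129°–226.6°] uniform, h=17: θ=139.9° here. β=10.9, B=97.6. 17·10.9/97.6 = 1.8986 → s = 13.8986
seg 3 [129°–226.6°] uniform, h=17: full span → s += 17 → s = 29.0000
seg 4 [226.6°–289.3°] uniform, h=20: θ=274.7° here. β=48.1, B=62.7. 20·48.1/62.7 = 15.3429 → s = 44.3429
seg 4 [226.6°–289.3°] uniform, h=20: full span → s += 20 → s = 49.0000
seg 5 [289.3°–360°] cycloidal, h=-49: θ=322.1° here. β=32.8, B=70.7. -49·(0.4639 − sin(2π·0.4639)/(2π)) = -20.9804 → s = 28.0196
θ=139.9°: R = R0 + s = 19 + 13.8986 = 32.8986
θ=274.7°: R = R0 + s = 19 + 44.3429 = 63.3429
θ=322.1°: R = R0 + s = 19 + 28.0196 = 47.0196

θ=139.9°: 32.8986
θ=274.7°: 63.3429
θ=322.1°: 47.0196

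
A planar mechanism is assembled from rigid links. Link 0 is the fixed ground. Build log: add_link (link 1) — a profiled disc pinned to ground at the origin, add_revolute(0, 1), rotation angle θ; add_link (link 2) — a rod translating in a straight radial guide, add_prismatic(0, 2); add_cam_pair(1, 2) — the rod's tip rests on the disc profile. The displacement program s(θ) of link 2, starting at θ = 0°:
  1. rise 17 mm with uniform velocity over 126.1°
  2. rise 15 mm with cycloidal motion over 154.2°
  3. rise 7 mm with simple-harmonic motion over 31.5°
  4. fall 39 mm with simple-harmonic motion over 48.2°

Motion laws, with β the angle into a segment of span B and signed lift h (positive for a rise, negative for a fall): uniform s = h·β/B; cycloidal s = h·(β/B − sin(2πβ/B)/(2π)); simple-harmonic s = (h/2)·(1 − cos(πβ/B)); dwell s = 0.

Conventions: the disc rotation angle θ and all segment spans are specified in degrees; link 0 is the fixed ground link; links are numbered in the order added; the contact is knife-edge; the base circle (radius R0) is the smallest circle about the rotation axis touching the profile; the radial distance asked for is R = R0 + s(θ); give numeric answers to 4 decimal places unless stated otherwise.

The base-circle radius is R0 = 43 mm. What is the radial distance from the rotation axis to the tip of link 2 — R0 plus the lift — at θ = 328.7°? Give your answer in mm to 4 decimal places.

seg 1 [0°–126.1°] uniform, h=17: full span → s += 17 → s = 17.0000
seg 2 [126.1°–280.3°] cycloidal, h=15: full span → s += 15 → s = 32.0000
seg 3 [280.3°–311.8°] simple-harmonic, h=7: full span → s += 7 → s = 39.0000
seg 4 [311.8°–360°] simple-harmonic, h=-39: θ=328.7° here. β=16.9, B=48.2. -39/2·(1 − cos(π·0.3506)) = -10.6812 → s = 28.3188
R = R0 + s = 43 + 28.3188 = 71.3188

71.3188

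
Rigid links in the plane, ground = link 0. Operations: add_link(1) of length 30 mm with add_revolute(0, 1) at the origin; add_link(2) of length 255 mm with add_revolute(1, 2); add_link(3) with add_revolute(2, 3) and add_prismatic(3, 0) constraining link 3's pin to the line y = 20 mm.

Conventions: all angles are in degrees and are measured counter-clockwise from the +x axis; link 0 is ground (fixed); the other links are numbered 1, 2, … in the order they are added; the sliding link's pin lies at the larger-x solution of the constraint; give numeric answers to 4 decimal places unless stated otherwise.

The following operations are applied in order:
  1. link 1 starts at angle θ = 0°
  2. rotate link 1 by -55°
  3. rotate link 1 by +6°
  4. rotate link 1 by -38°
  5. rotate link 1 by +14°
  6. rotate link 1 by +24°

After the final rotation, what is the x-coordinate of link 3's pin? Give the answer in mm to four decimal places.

geometry: r = 30 mm, L = 255 mm, e = 20 mm; θ starts at 0°
rotate link 1 by -55°: θ ← 0° -55° = -55°
rotate link 1 by +6°: θ ← -55° +6° = -49°
rotate link 1 by -38°: θ ← -49° -38° = -87°
rotate link 1 by +14°: θ ← -87° +14° = -73°
rotate link 1 by +24°: θ ← -73° +24° = -49°
crank pin P = (r cos θ, r sin θ) = (19.681771, -22.641287)
h = r sin θ − e = -22.641287 − 20 = -42.641287
x = r cos θ + √(L² − h²) = 19.681771 + 251.409468 = 271.091239

271.0912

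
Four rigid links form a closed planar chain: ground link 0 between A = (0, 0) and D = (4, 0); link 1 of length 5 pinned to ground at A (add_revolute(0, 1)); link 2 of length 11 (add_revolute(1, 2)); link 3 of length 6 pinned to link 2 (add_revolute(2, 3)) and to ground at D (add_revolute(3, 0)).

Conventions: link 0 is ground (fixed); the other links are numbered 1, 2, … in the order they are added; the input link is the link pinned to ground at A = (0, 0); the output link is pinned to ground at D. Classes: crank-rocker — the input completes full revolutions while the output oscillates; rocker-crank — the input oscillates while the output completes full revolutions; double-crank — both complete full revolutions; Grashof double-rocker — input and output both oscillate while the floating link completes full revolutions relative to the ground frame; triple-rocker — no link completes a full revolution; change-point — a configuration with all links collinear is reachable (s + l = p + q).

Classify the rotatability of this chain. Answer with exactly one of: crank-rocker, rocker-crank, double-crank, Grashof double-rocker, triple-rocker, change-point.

lengths: ground=4, input=5, coupler=11, output=6
sorted: s=4 (shortest), l=11 (longest), p+q=11
s + l = 15 vs p + q = 11
s + l > p + q → non-Grashof → no link fully rotates → triple-rocker

triple-rocker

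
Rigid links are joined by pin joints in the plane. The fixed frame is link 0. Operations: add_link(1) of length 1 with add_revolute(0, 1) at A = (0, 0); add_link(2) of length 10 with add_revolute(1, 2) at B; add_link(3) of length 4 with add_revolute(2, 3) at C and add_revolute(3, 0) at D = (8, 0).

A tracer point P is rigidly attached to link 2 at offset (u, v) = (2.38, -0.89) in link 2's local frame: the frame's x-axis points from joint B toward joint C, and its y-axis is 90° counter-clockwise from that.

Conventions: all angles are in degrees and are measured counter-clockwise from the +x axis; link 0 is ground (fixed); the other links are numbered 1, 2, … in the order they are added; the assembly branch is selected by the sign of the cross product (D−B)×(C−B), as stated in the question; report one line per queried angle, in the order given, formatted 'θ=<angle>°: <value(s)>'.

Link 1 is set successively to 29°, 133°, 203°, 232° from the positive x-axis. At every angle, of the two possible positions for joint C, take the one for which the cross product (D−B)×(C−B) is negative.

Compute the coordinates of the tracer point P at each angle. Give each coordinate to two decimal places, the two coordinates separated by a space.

A=(0,0), D=(8.00,0)
θ=29°: B = A + 1.00·(cos29°, sin29°) = (0.8746, 0.4848)
θ=29°: |BD| = 7.1419
θ=29°: circle(B,10.00) ∩ circle(D,4.00): a=9.4518, h=3.2656
θ=29°:   candidates: C₊=(10.5263,3.1013) cross=23.323; C₋=(10.0829,-3.4149) cross=-23.323
θ=29°:   branch - wants cross < 0 → take C=(10.0829,-3.4149) (cross=-23.323)
θ=29°: ex = (C−B)/|BC| = (0.9208,-0.3900); ey = (0.3900,0.9208)
θ=29°: P = B + 2.38·ex + -0.89·ey = (2.7191,-1.2629)
θ=133°: B = A + 1.00·(cos133°, sin133°) = (-0.6820, 0.7314)
θ=133°: |BD| = 8.7127
θ=133°: circle(B,10.00) ∩ circle(D,4.00): a=9.1769, h=3.9730
θ=133°:   candidates: C₊=(8.7960,3.9200) cross=34.616; C₋=(8.1290,-3.9979) cross=-34.616
θ=133°:   branch - wants cross < 0 → take C=(8.1290,-3.9979) (cross=-34.616)
θ=133°: ex = (C−B)/|BC| = (0.8811,-0.4729); ey = (0.4729,0.8811)
θ=133°: P = B + 2.38·ex + -0.89·ey = (0.9941,-1.1784)
θ=203°: B = A + 1.00·(cos203°, sin203°) = (-0.9205, -0.3907)
θ=203°: |BD| = 8.9291
θ=203°: circle(B,10.00) ∩ circle(D,4.00): a=9.1683, h=3.9928
θ=203°:   candidates: C₊=(8.0643,3.9995) cross=35.652; C₋=(8.4137,-3.9785) cross=-35.652
θ=203°:   branch - wants cross < 0 → take C=(8.4137,-3.9785) (cross=-35.652)
θ=203°: ex = (C−B)/|BC| = (0.9334,-0.3588); ey = (0.3588,0.9334)
θ=203°: P = B + 2.38·ex + -0.89·ey = (0.9817,-2.0754)
θ=232°: B = A + 1.00·(cos232°, sin232°) = (-0.6157, -0.7880)
θ=232°: |BD| = 8.6516
θ=232°: circle(B,10.00) ∩ circle(D,4.00): a=9.1804, h=3.9649
θ=232°:   candidates: C₊=(8.1654,3.9966) cross=34.303; C₋=(8.8877,-3.9003) cross=-34.303
θ=232°:   branch - wants cross < 0 → take C=(8.8877,-3.9003) (cross=-34.303)
θ=232°: ex = (C−B)/|BC| = (0.9503,-0.3112); ey = (0.3112,0.9503)
θ=232°: P = B + 2.38·ex + -0.89·ey = (1.3691,-2.3745)

θ=29°: 2.72 -1.26
θ=133°: 0.99 -1.18
θ=203°: 0.98 -2.08
θ=232°: 1.37 -2.37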